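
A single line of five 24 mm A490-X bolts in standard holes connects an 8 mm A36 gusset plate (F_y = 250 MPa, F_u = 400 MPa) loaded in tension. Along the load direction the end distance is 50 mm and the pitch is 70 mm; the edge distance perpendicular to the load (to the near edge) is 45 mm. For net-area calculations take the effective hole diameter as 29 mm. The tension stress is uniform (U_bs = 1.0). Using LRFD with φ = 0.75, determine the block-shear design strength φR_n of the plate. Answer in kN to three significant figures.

Shear plane L_v = 50 + 4·70 = 330 mm; A_gv = 330 × 8 = 2640 mm².
A_nv = (330 − 4.5·29) × 8 = 1596 mm².
A_nt = (45 − 0.5·29) × 8 = 244 mm².
0.6 F_u A_nv = 383 kN; 0.6 F_y A_gv = 396 kN → shear rupture governs the shear term.
R_n = 383 + 1.0 × 400 × 244 / 1000 = 480.6 kN.
Design strength φR_n = 0.75 × 480.6 = 360 kN.

360 kN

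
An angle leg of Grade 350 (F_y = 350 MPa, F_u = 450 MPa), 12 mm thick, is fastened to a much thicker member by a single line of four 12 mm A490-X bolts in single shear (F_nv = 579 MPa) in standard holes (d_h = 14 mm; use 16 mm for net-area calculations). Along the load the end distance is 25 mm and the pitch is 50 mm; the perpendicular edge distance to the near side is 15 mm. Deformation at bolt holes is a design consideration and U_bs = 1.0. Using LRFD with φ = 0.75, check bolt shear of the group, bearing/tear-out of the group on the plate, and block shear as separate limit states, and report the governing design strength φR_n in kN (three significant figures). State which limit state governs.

196 kN (bolt shear governs)

Bolt shear: A_b = π·12²/4 = 113.1 mm²; R_n = 579 × 113.1 × 4 × 1 / 1000 = 261.9 kN → 0.75 × 261.9 = 196 kN.
Bearing: edge l_c = 18, r_n = 116.6 kN; interior l_c = 36, r_n = 155.5 kN; R_n = 116.6 + 3·155.5 = 583.2 kN → 437 kN.
Block shear: A_gv = 2100, A_nv = 1428, A_nt = 84 mm²; R_n = min(0.6F_uA_nv, 0.6F_yA_gv) + U_bs·F_u·A_nt = 423.4 kN → 318 kN.
Bolt shear governs: 196 kN.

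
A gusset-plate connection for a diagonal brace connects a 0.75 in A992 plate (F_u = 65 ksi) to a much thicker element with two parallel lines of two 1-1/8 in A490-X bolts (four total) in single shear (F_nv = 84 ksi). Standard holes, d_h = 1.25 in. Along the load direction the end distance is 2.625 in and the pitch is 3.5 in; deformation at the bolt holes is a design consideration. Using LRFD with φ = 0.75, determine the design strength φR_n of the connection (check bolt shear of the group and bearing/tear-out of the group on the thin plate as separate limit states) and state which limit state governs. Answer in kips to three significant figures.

Bolt shear: A_b = π·1.125²/4 = 0.994 in²; R_n = 84 × 0.994 × 4 × 1 = 334 kips → 0.75 × 334 = 250 kips.
Bearing (1.2 l_c t F_u ≤ 2.4 d t F_u): upper limit = 2.4·1.125·0.75·65 = 131.6 kips.
  Edge l_c = 2.625 − 1.25/2 = 2 → r_n = 117 kips; interior l_c = 3.5 − 1.25 = 2.25 → r_n = 131.6 kips.
  R_n,bearing = 2·117 + 2·131.6 = 497.2 kips → 0.75 × 497.2 = 373 kips.
Bolt shear governs: 250 kips.

250 kips (bolt shear governs)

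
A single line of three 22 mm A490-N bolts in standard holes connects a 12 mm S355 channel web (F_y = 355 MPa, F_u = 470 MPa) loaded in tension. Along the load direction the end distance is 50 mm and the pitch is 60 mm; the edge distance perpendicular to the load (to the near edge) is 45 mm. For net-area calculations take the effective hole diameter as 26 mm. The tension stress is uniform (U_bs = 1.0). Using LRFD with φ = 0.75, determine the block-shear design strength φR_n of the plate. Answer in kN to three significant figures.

Shear plane L_v = 50 + 2·60 = 170 mm; A_gv = 170 × 12 = 2040 mm².
A_nv = (170 − 2.5·26) × 12 = 1260 mm².
A_nt = (45 − 0.5·26) × 12 = 384 mm².
0.6 F_u A_nv = 355.3 kN; 0.6 F_y A_gv = 434.5 kN → shear rupture governs the shear term.
R_n = 355.3 + 1.0 × 470 × 384 / 1000 = 535.8 kN.
Design strength φR_n = 0.75 × 535.8 = 402 kN.

402 kN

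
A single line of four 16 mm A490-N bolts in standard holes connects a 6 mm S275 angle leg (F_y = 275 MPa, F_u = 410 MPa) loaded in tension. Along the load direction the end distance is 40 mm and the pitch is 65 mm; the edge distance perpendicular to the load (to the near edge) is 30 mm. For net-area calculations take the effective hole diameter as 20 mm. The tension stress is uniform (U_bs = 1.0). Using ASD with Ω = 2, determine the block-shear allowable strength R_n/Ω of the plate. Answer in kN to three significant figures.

Shear plane L_v = 40 + 3·65 = 235 mm; A_gv = 235 × 6 = 1410 mm².
A_nv = (235 − 3.5·20) × 6 = 990 mm².
A_nt = (30 − 0.5·20) × 6 = 120 mm².
0.6 F_u A_nv = 243.5 kN; 0.6 F_y A_gv = 232.7 kN → shear yielding governs the shear term.
R_n = 232.7 + 1.0 × 410 × 120 / 1000 = 281.9 kN.
Allowable strength R_n/Ω = 281.9 / 2 = 141 kN.

141 kN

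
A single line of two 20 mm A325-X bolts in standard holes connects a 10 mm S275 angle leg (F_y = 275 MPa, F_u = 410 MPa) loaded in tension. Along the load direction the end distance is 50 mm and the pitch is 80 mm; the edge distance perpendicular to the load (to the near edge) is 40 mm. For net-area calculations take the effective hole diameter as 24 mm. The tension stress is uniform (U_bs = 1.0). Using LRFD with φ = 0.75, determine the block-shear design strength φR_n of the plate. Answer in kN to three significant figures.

Shear plane L_v = 50 + 1·80 = 130 mm; A_gv = 130 × 10 = 1300 mm².
A_nv = (130 − 1.5·24) × 10 = 940 mm².
A_nt = (40 − 0.5·24) × 10 = 280 mm².
0.6 F_u A_nv = 231.2 kN; 0.6 F_y A_gv = 214.5 kN → shear yielding governs the shear term.
R_n = 214.5 + 1.0 × 410 × 280 / 1000 = 329.3 kN.
Design strength φR_n = 0.75 × 329.3 = 247 kN.

247 kN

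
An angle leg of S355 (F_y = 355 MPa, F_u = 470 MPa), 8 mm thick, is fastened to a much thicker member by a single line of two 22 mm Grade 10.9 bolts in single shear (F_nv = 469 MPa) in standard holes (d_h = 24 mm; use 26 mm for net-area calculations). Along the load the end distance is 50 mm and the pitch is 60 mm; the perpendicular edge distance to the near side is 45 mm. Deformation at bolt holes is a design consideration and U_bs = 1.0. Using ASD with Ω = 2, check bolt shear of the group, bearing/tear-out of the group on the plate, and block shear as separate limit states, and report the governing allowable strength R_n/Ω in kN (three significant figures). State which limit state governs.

140 kN (block shear governs)

Bolt shear: A_b = π·22²/4 = 380.1 mm²; R_n = 469 × 380.1 × 2 × 1 / 1000 = 356.6 kN → 356.6 / 2 = 178 kN.
Bearing: edge l_c = 38, r_n = 171.5 kN; interior l_c = 36, r_n = 162.4 kN; R_n = 171.5 + 1·162.4 = 333.9 kN → 167 kN.
Block shear: A_gv = 880, A_nv = 568, A_nt = 256 mm²; R_n = min(0.6F_uA_nv, 0.6F_yA_gv) + U_bs·F_u·A_nt = 280.5 kN → 140 kN.
Block shear governs: 140 kN.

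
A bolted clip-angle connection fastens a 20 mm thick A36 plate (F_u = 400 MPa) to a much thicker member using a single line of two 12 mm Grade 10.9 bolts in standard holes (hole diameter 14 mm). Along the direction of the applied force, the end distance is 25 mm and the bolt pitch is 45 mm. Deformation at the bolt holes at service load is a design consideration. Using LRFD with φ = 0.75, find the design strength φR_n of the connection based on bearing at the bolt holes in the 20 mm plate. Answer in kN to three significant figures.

302 kN

Per bolt r_n = 1.2 l_c t F_u ≤ 2.4 d t F_u; upper limit = 2.4 × 12 × 20 × 400 / 1000 = 230.4 kN.
Edge bolt: l_c = 25 − 14/2 = 18 mm → 1.2 × 18 × 20 × 400 / 1000 = 172.8 → r_n = 172.8 kN.
Interior bolts: l_c = 45 − 14 = 31 mm → 1.2 × 31 × 20 × 400 / 1000 = 297.6 → r_n = 230.4 kN.
R_n = 1 × 172.8 + 1 × 230.4 = 403.2 kN.
Design strength φR_n = 0.75 × 403.2 = 302 kN.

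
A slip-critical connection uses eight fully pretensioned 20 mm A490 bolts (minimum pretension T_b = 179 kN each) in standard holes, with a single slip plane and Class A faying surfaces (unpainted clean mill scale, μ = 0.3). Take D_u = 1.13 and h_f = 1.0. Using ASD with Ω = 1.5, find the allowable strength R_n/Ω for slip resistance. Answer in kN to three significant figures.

R_n = μ · D_u · h_f · T_b · n_s · n_b = 0.3 × 1.13 × 1.0 × 179 × 1 × 8 = 485.4 kN.
Allowable strength R_n/Ω = 485.4 / 1.5 = 324 kN.

324 kN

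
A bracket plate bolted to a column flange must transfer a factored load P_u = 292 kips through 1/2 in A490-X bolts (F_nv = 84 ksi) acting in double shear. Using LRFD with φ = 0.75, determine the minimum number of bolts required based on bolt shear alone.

12 bolts

A_b = π·0.5²/4 = 0.1963 in².
Per-bolt design strength φR_n = 0.75 × 84 × 0.1963 × 2 = 24.74 kips.
n ≥ 292 / 24.74 = 11.8 → use 12 bolts.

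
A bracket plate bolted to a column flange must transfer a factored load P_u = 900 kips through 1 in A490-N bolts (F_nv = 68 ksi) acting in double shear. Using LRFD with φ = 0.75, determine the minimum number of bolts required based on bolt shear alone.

A_b = π·1²/4 = 0.7854 in².
Per-bolt design strength φR_n = 0.75 × 68 × 0.7854 × 2 = 80.11 kips.
n ≥ 900 / 80.11 = 11.23 → use 12 bolts.

12 bolts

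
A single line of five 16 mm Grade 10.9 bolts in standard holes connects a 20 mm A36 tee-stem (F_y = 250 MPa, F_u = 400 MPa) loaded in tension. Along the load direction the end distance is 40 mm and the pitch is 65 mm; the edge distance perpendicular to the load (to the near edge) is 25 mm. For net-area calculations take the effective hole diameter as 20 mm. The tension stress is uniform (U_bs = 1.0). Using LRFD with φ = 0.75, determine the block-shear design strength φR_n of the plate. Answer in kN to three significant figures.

Shear plane L_v = 40 + 4·65 = 300 mm; A_gv = 300 × 20 = 6000 mm².
A_nv = (300 − 4.5·20) × 20 = 4200 mm².
A_nt = (25 − 0.5·20) × 20 = 300 mm².
0.6 F_u A_nv = 1008 kN; 0.6 F_y A_gv = 900 kN → shear yielding governs the shear term.
R_n = 900 + 1.0 × 400 × 300 / 1000 = 1020 kN.
Design strength φR_n = 0.75 × 1020 = 765 kN.

765 kN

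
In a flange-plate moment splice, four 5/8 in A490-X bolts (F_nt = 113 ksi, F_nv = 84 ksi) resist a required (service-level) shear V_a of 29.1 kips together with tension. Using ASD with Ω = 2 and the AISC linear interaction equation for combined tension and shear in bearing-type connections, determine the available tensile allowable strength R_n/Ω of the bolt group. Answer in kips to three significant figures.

51 kips

A_b = π·0.625²/4 = 0.3068 in²; f_rv = 29.1 / (4 × 0.3068) = 23.71 ksi.
F'_nt = 1.3 F_nt − (Ω F_nt / F_nv) f_rv = 1.3·113 − (2·113/84)·23.71 = 83.1 ksi, capped at F_nt → F'_nt = 83.1 ksi.
R_n = F'_nt · A_b · n = 83.1 × 0.3068 × 4 = 102 kips.
Allowable strength R_n/Ω = 102 / 2 = 51 kips.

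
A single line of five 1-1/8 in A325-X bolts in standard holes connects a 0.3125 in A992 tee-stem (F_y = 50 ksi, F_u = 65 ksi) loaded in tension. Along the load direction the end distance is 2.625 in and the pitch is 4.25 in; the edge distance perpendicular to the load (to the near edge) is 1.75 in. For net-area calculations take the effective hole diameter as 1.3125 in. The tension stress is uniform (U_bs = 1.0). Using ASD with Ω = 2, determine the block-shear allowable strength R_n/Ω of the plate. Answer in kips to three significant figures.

Shear plane L_v = 2.625 + 4·4.25 = 19.62 in; A_gv = 19.62 × 0.3125 = 6.133 in².
A_nv = (19.62 − 4.5·1.3125) × 0.3125 = 4.287 in².
A_nt = (1.75 − 0.5·1.3125) × 0.3125 = 0.3418 in².
0.6 F_u A_nv = 167.2 kips; 0.6 F_y A_gv = 184 kips → shear rupture governs the shear term.
R_n = 167.2 + 1.0 × 65 × 0.3418 = 189.4 kips.
Allowable strength R_n/Ω = 189.4 / 2 = 94.7 kips.

94.7 kips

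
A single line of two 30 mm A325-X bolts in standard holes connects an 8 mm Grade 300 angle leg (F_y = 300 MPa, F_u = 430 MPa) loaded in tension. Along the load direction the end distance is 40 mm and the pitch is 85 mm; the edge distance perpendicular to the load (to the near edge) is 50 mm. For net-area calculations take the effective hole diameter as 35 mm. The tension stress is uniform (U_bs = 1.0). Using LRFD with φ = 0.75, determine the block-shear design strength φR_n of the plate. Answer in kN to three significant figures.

196 kN

Shear plane L_v = 40 + 1·85 = 125 mm; A_gv = 125 × 8 = 1000 mm².
A_nv = (125 − 1.5·35) × 8 = 580 mm².
A_nt = (50 − 0.5·35) × 8 = 260 mm².
0.6 F_u A_nv = 149.6 kN; 0.6 F_y A_gv = 180 kN → shear rupture governs the shear term.
R_n = 149.6 + 1.0 × 430 × 260 / 1000 = 261.4 kN.
Design strength φR_n = 0.75 × 261.4 = 196 kN.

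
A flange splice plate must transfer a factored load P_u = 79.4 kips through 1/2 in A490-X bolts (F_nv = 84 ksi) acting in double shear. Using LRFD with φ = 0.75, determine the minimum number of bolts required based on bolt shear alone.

4 bolts

A_b = π·0.5²/4 = 0.1963 in².
Per-bolt design strength φR_n = 0.75 × 84 × 0.1963 × 2 = 24.74 kips.
n ≥ 79.4 / 24.74 = 3.209 → use 4 bolts.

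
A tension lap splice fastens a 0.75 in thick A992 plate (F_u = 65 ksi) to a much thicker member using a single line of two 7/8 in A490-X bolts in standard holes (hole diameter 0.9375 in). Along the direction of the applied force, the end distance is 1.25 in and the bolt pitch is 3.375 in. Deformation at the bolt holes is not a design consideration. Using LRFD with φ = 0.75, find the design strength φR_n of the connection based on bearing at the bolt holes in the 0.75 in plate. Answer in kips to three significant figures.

139 kips

Per bolt r_n = 1.5 l_c t F_u ≤ 3.0 d t F_u; upper limit = 3.0 × 0.875 × 0.75 × 65 = 128 kips.
Edge bolt: l_c = 1.25 − 0.9375/2 = 0.7812 in → 1.5 × 0.7812 × 0.75 × 65 = 57.13 → r_n = 57.13 kips.
Interior bolts: l_c = 3.375 − 0.9375 = 2.438 in → 1.5 × 2.438 × 0.75 × 65 = 178.2 → r_n = 128 kips.
R_n = 1 × 57.13 + 1 × 128 = 185.1 kips.
Design strength φR_n = 0.75 × 185.1 = 139 kips.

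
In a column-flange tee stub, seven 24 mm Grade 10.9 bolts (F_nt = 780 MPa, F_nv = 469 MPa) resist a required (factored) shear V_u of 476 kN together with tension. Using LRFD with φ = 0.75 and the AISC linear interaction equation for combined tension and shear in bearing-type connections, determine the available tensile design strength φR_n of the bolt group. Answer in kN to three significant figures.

1620 kN

A_b = π·24²/4 = 452.4 mm²; f_rv = 476 × 1000 / (7 × 452.4) = 150.3 MPa.
F'_nt = 1.3 F_nt − (F_nt / φF_nv) f_rv = 1.3·780 − (780/(0.75·469))·150.3 = 680.7 MPa, capped at F_nt → F'_nt = 680.7 MPa.
R_n = F'_nt · A_b · n = 680.7 × 452.4 × 7 / 1000 = 2156 kN.
Design strength φR_n = 0.75 × 2156 = 1620 kN.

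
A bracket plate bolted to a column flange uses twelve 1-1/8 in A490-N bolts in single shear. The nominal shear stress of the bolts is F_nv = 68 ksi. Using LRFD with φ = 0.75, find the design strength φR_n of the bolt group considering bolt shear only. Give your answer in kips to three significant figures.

608 kips

A_b = π × 1.125² / 4 = 0.994 in².
R_n = F_nv · A_b · n · n_s = 68 × 0.994 × 12 × 1 = 811.1 kips.
Design strength φR_n = 0.75 × 811.1 = 608 kips.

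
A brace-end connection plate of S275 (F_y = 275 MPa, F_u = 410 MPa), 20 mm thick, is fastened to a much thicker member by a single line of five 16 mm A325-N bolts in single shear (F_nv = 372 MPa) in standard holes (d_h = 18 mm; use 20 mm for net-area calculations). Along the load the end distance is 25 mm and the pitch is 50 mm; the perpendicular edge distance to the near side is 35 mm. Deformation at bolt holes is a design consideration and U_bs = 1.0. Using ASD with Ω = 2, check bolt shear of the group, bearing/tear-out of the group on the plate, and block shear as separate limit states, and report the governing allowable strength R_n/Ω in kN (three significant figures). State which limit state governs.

Bolt shear: A_b = π·16²/4 = 201.1 mm²; R_n = 372 × 201.1 × 5 × 1 / 1000 = 374 kN → 374 / 2 = 187 kN.
Bearing: edge l_c = 16, r_n = 157.4 kN; interior l_c = 32, r_n = 314.9 kN; R_n = 157.4 + 4·314.9 = 1417 kN → 708 kN.
Block shear: A_gv = 4500, A_nv = 2700, A_nt = 500 mm²; R_n = min(0.6F_uA_nv, 0.6F_yA_gv) + U_bs·F_u·A_nt = 869.2 kN → 435 kN.
Bolt shear governs: 187 kN.

187 kN (bolt shear governs)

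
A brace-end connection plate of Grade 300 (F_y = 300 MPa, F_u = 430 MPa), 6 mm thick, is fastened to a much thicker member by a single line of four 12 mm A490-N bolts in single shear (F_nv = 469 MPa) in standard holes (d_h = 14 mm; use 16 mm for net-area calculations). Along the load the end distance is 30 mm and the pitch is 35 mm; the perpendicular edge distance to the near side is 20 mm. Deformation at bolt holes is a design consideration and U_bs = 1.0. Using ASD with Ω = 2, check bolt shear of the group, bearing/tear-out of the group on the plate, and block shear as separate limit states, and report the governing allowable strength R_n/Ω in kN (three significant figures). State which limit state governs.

Bolt shear: A_b = π·12²/4 = 113.1 mm²; R_n = 469 × 113.1 × 4 × 1 / 1000 = 212.2 kN → 212.2 / 2 = 106 kN.
Bearing: edge l_c = 23, r_n = 71.21 kN; interior l_c = 21, r_n = 65.02 kN; R_n = 71.21 + 3·65.02 = 266.3 kN → 133 kN.
Block shear: A_gv = 810, A_nv = 474, A_nt = 72 mm²; R_n = min(0.6F_uA_nv, 0.6F_yA_gv) + U_bs·F_u·A_nt = 153.3 kN → 76.6 kN.
Block shear governs: 76.6 kN.

76.6 kN (block shear governs)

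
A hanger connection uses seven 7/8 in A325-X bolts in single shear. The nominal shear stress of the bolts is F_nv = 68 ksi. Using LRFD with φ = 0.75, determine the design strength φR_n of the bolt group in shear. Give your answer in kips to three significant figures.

A_b = π × 0.875² / 4 = 0.6013 in².
R_n = F_nv · A_b · n · n_s = 68 × 0.6013 × 7 × 1 = 286.2 kips.
Design strength φR_n = 0.75 × 286.2 = 215 kips.

215 kips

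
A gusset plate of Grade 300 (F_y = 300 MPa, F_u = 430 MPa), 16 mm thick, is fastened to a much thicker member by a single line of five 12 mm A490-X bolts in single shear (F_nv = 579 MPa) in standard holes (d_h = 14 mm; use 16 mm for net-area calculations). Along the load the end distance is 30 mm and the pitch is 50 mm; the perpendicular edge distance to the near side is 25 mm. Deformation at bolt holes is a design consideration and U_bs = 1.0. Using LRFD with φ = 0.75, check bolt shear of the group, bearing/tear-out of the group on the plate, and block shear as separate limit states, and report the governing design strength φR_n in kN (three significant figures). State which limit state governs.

246 kN (bolt shear governs)

Bolt shear: A_b = π·12²/4 = 113.1 mm²; R_n = 579 × 113.1 × 5 × 1 / 1000 = 327.4 kN → 0.75 × 327.4 = 246 kN.
Bearing: edge l_c = 23, r_n = 189.9 kN; interior l_c = 36, r_n = 198.1 kN; R_n = 189.9 + 4·198.1 = 982.5 kN → 737 kN.
Block shear: A_gv = 3680, A_nv = 2528, A_nt = 272 mm²; R_n = min(0.6F_uA_nv, 0.6F_yA_gv) + U_bs·F_u·A_nt = 769.2 kN → 577 kN.
Bolt shear governs: 246 kN.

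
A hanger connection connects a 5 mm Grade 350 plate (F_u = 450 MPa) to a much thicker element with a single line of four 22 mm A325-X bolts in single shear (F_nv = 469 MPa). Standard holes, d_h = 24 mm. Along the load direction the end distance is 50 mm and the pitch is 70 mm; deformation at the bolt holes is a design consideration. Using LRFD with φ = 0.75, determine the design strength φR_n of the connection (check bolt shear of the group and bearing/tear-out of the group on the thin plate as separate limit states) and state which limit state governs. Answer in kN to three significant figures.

Bolt shear: A_b = π·22²/4 = 380.1 mm²; R_n = 469 × 380.1 × 4 × 1 / 1000 = 713.1 kN → 0.75 × 713.1 = 535 kN.
Bearing (1.2 l_c t F_u ≤ 2.4 d t F_u): upper limit = 2.4·22·5·450 / 1000 = 118.8 kN.
  Edge l_c = 50 − 24/2 = 38 → r_n = 102.6 kN; interior l_c = 70 − 24 = 46 → r_n = 118.8 kN.
  R_n,bearing = 1·102.6 + 3·118.8 = 459 kN → 0.75 × 459 = 344 kN.
Bearing governs: 344 kN.

344 kN (bearing governs)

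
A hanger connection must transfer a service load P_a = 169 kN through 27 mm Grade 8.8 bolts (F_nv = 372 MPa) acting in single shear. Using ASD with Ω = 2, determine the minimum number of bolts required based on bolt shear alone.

2 bolts

A_b = π·27²/4 = 572.6 mm².
Per-bolt allowable strength R_n/Ω = 372 × 572.6 × 1 / 1000 / 2 = 106.5 kN.
n ≥ 169 / 106.5 = 1.587 → use 2 bolts.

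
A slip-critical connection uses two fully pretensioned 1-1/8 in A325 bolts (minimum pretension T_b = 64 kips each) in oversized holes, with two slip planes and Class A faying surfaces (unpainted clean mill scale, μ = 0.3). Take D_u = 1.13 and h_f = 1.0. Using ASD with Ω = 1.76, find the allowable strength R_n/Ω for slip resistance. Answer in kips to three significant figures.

49.3 kips

R_n = μ · D_u · h_f · T_b · n_s · n_b = 0.3 × 1.13 × 1.0 × 64 × 2 × 2 = 86.78 kips.
Allowable strength R_n/Ω = 86.78 / 1.76 = 49.3 kips.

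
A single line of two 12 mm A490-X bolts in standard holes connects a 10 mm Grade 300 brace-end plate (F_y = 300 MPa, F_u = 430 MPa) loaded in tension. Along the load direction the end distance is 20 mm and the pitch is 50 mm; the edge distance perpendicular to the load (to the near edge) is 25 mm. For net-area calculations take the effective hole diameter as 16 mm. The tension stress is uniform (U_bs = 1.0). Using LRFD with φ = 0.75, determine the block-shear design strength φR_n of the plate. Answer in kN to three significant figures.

144 kN

Shear plane L_v = 20 + 1·50 = 70 mm; A_gv = 70 × 10 = 700 mm².
A_nv = (70 − 1.5·16) × 10 = 460 mm².
A_nt = (25 − 0.5·16) × 10 = 170 mm².
0.6 F_u A_nv = 118.7 kN; 0.6 F_y A_gv = 126 kN → shear rupture governs the shear term.
R_n = 118.7 + 1.0 × 430 × 170 / 1000 = 191.8 kN.
Design strength φR_n = 0.75 × 191.8 = 144 kN.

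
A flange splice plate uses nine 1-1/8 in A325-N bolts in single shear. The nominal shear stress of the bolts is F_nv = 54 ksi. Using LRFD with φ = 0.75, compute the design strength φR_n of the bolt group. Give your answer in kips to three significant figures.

A_b = π × 1.125² / 4 = 0.994 in².
R_n = F_nv · A_b · n · n_s = 54 × 0.994 × 9 × 1 = 483.1 kips.
Design strength φR_n = 0.75 × 483.1 = 362 kips.

362 kips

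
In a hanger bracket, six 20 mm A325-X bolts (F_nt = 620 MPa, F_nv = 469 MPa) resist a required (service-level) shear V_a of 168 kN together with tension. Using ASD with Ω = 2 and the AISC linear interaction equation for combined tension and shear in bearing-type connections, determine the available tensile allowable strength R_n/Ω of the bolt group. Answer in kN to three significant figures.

A_b = π·20²/4 = 314.2 mm²; f_rv = 168 × 1000 / (6 × 314.2) = 89.13 MPa.
F'_nt = 1.3 F_nt − (Ω F_nt / F_nv) f_rv = 1.3·620 − (2·620/469)·89.13 = 570.4 MPa, capped at F_nt → F'_nt = 570.4 MPa.
R_n = F'_nt · A_b · n = 570.4 × 314.2 × 6 / 1000 = 1075 kN.
Allowable strength R_n/Ω = 1075 / 2 = 538 kN.

538 kN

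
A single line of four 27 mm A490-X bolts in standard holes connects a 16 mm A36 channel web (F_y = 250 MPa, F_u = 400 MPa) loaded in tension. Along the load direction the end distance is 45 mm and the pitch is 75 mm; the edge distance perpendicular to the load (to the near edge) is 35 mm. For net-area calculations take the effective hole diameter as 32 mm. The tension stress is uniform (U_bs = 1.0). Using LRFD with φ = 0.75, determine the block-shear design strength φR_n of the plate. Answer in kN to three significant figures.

546 kN

Shear plane L_v = 45 + 3·75 = 270 mm; A_gv = 270 × 16 = 4320 mm².
A_nv = (270 − 3.5·32) × 16 = 2528 mm².
A_nt = (35 − 0.5·32) × 16 = 304 mm².
0.6 F_u A_nv = 606.7 kN; 0.6 F_y A_gv = 648 kN → shear rupture governs the shear term.
R_n = 606.7 + 1.0 × 400 × 304 / 1000 = 728.3 kN.
Design strength φR_n = 0.75 × 728.3 = 546 kN.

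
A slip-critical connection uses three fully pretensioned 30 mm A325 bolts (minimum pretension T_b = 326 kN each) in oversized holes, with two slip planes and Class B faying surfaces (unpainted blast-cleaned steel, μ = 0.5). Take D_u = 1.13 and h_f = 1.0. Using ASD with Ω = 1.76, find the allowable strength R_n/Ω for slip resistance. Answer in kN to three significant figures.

628 kN

R_n = μ · D_u · h_f · T_b · n_s · n_b = 0.5 × 1.13 × 1.0 × 326 × 2 × 3 = 1105 kN.
Allowable strength R_n/Ω = 1105 / 1.76 = 628 kN.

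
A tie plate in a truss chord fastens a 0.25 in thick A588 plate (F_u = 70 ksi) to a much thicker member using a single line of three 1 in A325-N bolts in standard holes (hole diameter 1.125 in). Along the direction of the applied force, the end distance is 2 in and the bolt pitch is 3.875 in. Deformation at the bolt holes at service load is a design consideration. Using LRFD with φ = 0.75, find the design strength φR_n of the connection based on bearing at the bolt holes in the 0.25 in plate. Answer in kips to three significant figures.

85.6 kips

Per bolt r_n = 1.2 l_c t F_u ≤ 2.4 d t F_u; upper limit = 2.4 × 1 × 0.25 × 70 = 42 kips.
Edge bolt: l_c = 2 − 1.125/2 = 1.438 in → 1.2 × 1.438 × 0.25 × 70 = 30.19 → r_n = 30.19 kips.
Interior bolts: l_c = 3.875 − 1.125 = 2.75 in → 1.2 × 2.75 × 0.25 × 70 = 57.75 → r_n = 42 kips.
R_n = 1 × 30.19 + 2 × 42 = 114.2 kips.
Design strength φR_n = 0.75 × 114.2 = 85.6 kips.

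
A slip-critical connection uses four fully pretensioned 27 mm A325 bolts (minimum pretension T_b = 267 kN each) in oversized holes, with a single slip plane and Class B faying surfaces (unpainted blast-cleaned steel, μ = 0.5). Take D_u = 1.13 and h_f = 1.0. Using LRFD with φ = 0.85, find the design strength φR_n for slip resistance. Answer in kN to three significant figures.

513 kN

R_n = μ · D_u · h_f · T_b · n_s · n_b = 0.5 × 1.13 × 1.0 × 267 × 1 × 4 = 603.4 kN.
Design strength φR_n = 0.85 × 603.4 = 513 kN.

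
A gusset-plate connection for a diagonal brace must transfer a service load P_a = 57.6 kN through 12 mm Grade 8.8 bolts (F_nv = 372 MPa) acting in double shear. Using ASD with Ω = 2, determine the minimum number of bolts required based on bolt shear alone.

2 bolts

A_b = π·12²/4 = 113.1 mm².
Per-bolt allowable strength R_n/Ω = 372 × 113.1 × 2 / 1000 / 2 = 42.07 kN.
n ≥ 57.6 / 42.07 = 1.369 → use 2 bolts.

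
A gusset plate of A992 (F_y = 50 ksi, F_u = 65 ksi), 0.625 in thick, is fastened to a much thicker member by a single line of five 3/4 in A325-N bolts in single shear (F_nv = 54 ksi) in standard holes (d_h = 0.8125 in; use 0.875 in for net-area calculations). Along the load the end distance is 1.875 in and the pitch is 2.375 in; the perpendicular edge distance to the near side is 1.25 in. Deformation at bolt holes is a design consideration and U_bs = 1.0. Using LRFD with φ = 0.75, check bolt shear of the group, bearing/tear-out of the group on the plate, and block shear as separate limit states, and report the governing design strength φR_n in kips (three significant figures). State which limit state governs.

89.5 kips (bolt shear governs)

Bolt shear: A_b = π·0.75²/4 = 0.4418 in²; R_n = 54 × 0.4418 × 5 × 1 = 119.3 kips → 0.75 × 119.3 = 89.5 kips.
Bearing: edge l_c = 1.469, r_n = 71.6 kips; interior l_c = 1.562, r_n = 73.12 kips; R_n = 71.6 + 4·73.12 = 364.1 kips → 273 kips.
Block shear: A_gv = 7.109, A_nv = 4.648, A_nt = 0.5078 in²; R_n = min(0.6F_uA_nv, 0.6F_yA_gv) + U_bs·F_u·A_nt = 214.3 kips → 161 kips.
Bolt shear governs: 89.5 kips.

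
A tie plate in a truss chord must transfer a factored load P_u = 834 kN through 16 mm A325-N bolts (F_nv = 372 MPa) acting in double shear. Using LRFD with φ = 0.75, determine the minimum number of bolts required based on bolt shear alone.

8 bolts

A_b = π·16²/4 = 201.1 mm².
Per-bolt design strength φR_n = 0.75 × 372 × 201.1 × 2 / 1000 = 112.2 kN.
n ≥ 834 / 112.2 = 7.434 → use 8 bolts.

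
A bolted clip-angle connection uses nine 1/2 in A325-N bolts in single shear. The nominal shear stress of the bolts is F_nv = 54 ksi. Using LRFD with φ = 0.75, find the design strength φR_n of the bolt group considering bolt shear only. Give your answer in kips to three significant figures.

71.6 kips

A_b = π × 0.5² / 4 = 0.1963 in².
R_n = F_nv · A_b · n · n_s = 54 × 0.1963 × 9 × 1 = 95.43 kips.
Design strength φR_n = 0.75 × 95.43 = 71.6 kips.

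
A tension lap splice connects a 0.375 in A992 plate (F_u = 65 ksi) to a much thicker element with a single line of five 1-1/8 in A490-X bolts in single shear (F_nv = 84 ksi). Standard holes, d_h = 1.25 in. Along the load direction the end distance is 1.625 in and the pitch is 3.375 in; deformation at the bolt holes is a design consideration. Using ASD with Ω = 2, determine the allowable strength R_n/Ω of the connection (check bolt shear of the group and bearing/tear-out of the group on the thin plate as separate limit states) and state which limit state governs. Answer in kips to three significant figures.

139 kips (bearing governs)

Bolt shear: A_b = π·1.125²/4 = 0.994 in²; R_n = 84 × 0.994 × 5 × 1 = 417.5 kips → 417.5 / 2 = 209 kips.
Bearing (1.2 l_c t F_u ≤ 2.4 d t F_u): upper limit = 2.4·1.125·0.375·65 = 65.81 kips.
  Edge l_c = 1.625 − 1.25/2 = 1 → r_n = 29.25 kips; interior l_c = 3.375 − 1.25 = 2.125 → r_n = 62.16 kips.
  R_n,bearing = 1·29.25 + 4·62.16 = 277.9 kips → 277.9 / 2 = 139 kips.
Bearing governs: 139 kips.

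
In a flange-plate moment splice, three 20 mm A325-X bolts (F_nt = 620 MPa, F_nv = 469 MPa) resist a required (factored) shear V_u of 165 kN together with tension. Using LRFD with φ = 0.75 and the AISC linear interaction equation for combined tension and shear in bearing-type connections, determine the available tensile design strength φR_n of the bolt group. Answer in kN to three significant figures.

352 kN

A_b = π·20²/4 = 314.2 mm²; f_rv = 165 × 1000 / (3 × 314.2) = 175.1 MPa.
F'_nt = 1.3 F_nt − (F_nt / φF_nv) f_rv = 1.3·620 − (620/(0.75·469))·175.1 = 497.4 MPa, capped at F_nt → F'_nt = 497.4 MPa.
R_n = F'_nt · A_b · n = 497.4 × 314.2 × 3 / 1000 = 468.8 kN.
Design strength φR_n = 0.75 × 468.8 = 352 kN.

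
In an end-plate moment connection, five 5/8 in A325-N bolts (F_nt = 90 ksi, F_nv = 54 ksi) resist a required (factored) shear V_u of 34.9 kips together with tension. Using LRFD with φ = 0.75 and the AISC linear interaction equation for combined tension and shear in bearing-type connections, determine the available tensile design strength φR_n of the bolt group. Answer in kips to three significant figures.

A_b = π·0.625²/4 = 0.3068 in²; f_rv = 34.9 / (5 × 0.3068) = 22.75 ksi.
F'_nt = 1.3 F_nt − (F_nt / φF_nv) f_rv = 1.3·90 − (90/(0.75·54))·22.75 = 66.44 ksi, capped at F_nt → F'_nt = 66.44 ksi.
R_n = F'_nt · A_b · n = 66.44 × 0.3068 × 5 = 101.9 kips.
Design strength φR_n = 0.75 × 101.9 = 76.4 kips.

76.4 kips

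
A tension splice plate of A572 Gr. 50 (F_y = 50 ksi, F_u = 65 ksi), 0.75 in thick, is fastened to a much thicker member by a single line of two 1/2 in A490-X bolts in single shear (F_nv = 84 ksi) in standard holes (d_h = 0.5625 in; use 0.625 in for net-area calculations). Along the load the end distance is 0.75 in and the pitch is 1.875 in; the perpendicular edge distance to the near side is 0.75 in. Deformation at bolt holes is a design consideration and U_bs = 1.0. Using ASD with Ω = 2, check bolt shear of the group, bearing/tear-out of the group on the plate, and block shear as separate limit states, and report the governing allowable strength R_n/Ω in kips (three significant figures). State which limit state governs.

16.5 kips (bolt shear governs)

Bolt shear: A_b = π·0.5²/4 = 0.1963 in²; R_n = 84 × 0.1963 × 2 × 1 = 32.99 kips → 32.99 / 2 = 16.5 kips.
Bearing: edge l_c = 0.4688, r_n = 27.42 kips; interior l_c = 1.312, r_n = 58.5 kips; R_n = 27.42 + 1·58.5 = 85.92 kips → 43 kips.
Block shear: A_gv = 1.969, A_nv = 1.266, A_nt = 0.3281 in²; R_n = min(0.6F_uA_nv, 0.6F_yA_gv) + U_bs·F_u·A_nt = 70.69 kips → 35.3 kips.
Bolt shear governs: 16.5 kips.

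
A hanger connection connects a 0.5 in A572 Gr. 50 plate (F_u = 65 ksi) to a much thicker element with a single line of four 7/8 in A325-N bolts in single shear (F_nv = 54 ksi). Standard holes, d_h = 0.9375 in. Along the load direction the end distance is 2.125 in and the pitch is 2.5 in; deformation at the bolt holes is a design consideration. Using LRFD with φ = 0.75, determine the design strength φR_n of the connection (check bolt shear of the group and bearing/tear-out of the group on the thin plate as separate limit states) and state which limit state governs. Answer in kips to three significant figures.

97.4 kips (bolt shear governs)

Bolt shear: A_b = π·0.875²/4 = 0.6013 in²; R_n = 54 × 0.6013 × 4 × 1 = 129.9 kips → 0.75 × 129.9 = 97.4 kips.
Bearing (1.2 l_c t F_u ≤ 2.4 d t F_u): upper limit = 2.4·0.875·0.5·65 = 68.25 kips.
  Edge l_c = 2.125 − 0.9375/2 = 1.656 → r_n = 64.59 kips; interior l_c = 2.5 − 0.9375 = 1.562 → r_n = 60.94 kips.
  R_n,bearing = 1·64.59 + 3·60.94 = 247.4 kips → 0.75 × 247.4 = 186 kips.
Bolt shear governs: 97.4 kips.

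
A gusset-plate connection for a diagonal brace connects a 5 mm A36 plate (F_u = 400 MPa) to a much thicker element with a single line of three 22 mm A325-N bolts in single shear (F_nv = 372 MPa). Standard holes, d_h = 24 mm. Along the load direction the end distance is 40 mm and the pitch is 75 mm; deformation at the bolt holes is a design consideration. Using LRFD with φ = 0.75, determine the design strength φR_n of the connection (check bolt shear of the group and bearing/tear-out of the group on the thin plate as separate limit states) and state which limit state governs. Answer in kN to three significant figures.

209 kN (bearing governs)

Bolt shear: A_b = π·22²/4 = 380.1 mm²; R_n = 372 × 380.1 × 3 × 1 / 1000 = 424.2 kN → 0.75 × 424.2 = 318 kN.
Bearing (1.2 l_c t F_u ≤ 2.4 d t F_u): upper limit = 2.4·22·5·400 / 1000 = 105.6 kN.
  Edge l_c = 40 − 24/2 = 28 → r_n = 67.2 kN; interior l_c = 75 − 24 = 51 → r_n = 105.6 kN.
  R_n,bearing = 1·67.2 + 2·105.6 = 278.4 kN → 0.75 × 278.4 = 209 kN.
Bearing governs: 209 kN.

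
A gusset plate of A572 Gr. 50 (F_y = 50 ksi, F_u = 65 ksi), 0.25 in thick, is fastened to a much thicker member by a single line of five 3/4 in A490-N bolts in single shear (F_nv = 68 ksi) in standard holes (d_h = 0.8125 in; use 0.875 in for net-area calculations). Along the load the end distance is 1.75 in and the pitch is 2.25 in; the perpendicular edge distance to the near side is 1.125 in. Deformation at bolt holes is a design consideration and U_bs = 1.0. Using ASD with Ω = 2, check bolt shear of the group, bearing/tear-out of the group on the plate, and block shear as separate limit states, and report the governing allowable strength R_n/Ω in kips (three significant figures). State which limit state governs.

38.8 kips (block shear governs)

Bolt shear: A_b = π·0.75²/4 = 0.4418 in²; R_n = 68 × 0.4418 × 5 × 1 = 150.2 kips → 150.2 / 2 = 75.1 kips.
Bearing: edge l_c = 1.344, r_n = 26.2 kips; interior l_c = 1.438, r_n = 28.03 kips; R_n = 26.2 + 4·28.03 = 138.3 kips → 69.2 kips.
Block shear: A_gv = 2.688, A_nv = 1.703, A_nt = 0.1719 in²; R_n = min(0.6F_uA_nv, 0.6F_yA_gv) + U_bs·F_u·A_nt = 77.59 kips → 38.8 kips.
Block shear governs: 38.8 kips.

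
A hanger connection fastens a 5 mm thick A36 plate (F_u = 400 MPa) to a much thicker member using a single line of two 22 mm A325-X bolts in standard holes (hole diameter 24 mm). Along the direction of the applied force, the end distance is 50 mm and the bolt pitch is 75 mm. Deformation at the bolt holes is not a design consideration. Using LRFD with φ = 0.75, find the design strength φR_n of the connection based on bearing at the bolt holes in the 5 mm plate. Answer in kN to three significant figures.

184 kN

Per bolt r_n = 1.5 l_c t F_u ≤ 3.0 d t F_u; upper limit = 3.0 × 22 × 5 × 400 / 1000 = 132 kN.
Edge bolt: l_c = 50 − 24/2 = 38 mm → 1.5 × 38 × 5 × 400 / 1000 = 114 → r_n = 114 kN.
Interior bolts: l_c = 75 − 24 = 51 mm → 1.5 × 51 × 5 × 400 / 1000 = 153 → r_n = 132 kN.
R_n = 1 × 114 + 1 × 132 = 246 kN.
Design strength φR_n = 0.75 × 246 = 184 kN.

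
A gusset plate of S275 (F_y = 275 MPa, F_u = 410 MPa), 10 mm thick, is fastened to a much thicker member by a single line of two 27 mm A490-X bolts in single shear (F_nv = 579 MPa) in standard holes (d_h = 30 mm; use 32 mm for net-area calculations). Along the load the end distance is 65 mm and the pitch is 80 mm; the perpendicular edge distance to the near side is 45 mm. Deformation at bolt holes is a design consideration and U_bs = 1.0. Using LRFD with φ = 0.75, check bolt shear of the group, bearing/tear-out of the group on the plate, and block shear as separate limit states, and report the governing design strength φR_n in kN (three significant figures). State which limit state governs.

268 kN (block shear governs)

Bolt shear: A_b = π·27²/4 = 572.6 mm²; R_n = 579 × 572.6 × 2 × 1 / 1000 = 663 kN → 0.75 × 663 = 497 kN.
Bearing: edge l_c = 50, r_n = 246 kN; interior l_c = 50, r_n = 246 kN; R_n = 246 + 1·246 = 492 kN → 369 kN.
Block shear: A_gv = 1450, A_nv = 970, A_nt = 290 mm²; R_n = min(0.6F_uA_nv, 0.6F_yA_gv) + U_bs·F_u·A_nt = 357.5 kN → 268 kN.
Block shear governs: 268 kN.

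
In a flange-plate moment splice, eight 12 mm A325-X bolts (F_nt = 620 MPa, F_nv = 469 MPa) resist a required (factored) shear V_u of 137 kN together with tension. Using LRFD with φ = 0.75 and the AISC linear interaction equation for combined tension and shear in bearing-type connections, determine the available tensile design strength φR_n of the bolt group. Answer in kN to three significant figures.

366 kN

A_b = π·12²/4 = 113.1 mm²; f_rv = 137 × 1000 / (8 × 113.1) = 151.4 MPa.
F'_nt = 1.3 F_nt − (F_nt / φF_nv) f_rv = 1.3·620 − (620/(0.75·469))·151.4 = 539.1 MPa, capped at F_nt → F'_nt = 539.1 MPa.
R_n = F'_nt · A_b · n = 539.1 × 113.1 × 8 / 1000 = 487.8 kN.
Design strength φR_n = 0.75 × 487.8 = 366 kN.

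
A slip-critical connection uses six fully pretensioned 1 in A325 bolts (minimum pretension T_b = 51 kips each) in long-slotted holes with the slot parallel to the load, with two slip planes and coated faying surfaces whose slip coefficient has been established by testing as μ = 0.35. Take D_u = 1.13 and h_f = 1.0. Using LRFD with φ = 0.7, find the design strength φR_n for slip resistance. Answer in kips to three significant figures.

R_n = μ · D_u · h_f · T_b · n_s · n_b = 0.35 × 1.13 × 1.0 × 51 × 2 × 6 = 242 kips.
Design strength φR_n = 0.7 × 242 = 169 kips.

169 kips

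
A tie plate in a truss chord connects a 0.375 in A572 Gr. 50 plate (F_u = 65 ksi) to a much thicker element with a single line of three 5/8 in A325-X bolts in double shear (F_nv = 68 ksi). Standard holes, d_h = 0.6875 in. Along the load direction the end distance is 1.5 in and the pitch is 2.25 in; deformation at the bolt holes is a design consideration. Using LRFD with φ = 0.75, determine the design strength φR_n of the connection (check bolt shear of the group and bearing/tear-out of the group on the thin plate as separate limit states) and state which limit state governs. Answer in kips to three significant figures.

80.2 kips (bearing governs)

Bolt shear: A_b = π·0.625²/4 = 0.3068 in²; R_n = 68 × 0.3068 × 3 × 2 = 125.2 kips → 0.75 × 125.2 = 93.9 kips.
Bearing (1.2 l_c t F_u ≤ 2.4 d t F_u): upper limit = 2.4·0.625·0.375·65 = 36.56 kips.
  Edge l_c = 1.5 − 0.6875/2 = 1.156 → r_n = 33.82 kips; interior l_c = 2.25 − 0.6875 = 1.562 → r_n = 36.56 kips.
  R_n,bearing = 1·33.82 + 2·36.56 = 106.9 kips → 0.75 × 106.9 = 80.2 kips.
Bearing governs: 80.2 kips.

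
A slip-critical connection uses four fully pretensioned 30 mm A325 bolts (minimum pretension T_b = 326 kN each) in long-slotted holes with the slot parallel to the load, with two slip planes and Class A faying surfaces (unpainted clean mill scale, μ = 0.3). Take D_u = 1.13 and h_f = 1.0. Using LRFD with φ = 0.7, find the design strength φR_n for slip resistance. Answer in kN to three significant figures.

619 kN

R_n = μ · D_u · h_f · T_b · n_s · n_b = 0.3 × 1.13 × 1.0 × 326 × 2 × 4 = 884.1 kN.
Design strength φR_n = 0.7 × 884.1 = 619 kN.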